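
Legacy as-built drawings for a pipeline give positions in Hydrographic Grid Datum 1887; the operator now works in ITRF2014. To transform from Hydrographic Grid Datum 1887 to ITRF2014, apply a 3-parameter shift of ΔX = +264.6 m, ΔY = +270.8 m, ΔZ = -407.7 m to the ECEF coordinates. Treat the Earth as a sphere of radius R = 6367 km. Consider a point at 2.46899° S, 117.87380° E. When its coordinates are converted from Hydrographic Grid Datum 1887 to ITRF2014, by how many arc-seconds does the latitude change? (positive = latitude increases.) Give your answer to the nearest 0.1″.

Δφ = -13.0″

sin φ = -0.043079, cos φ = 0.999072, sin λ = 0.883980, cos λ = -0.467526.
North component: ΔN = −sin φ cos λ·ΔX − sin φ sin λ·ΔY + cos φ·ΔZ = −(-0.043079)(-0.467526)(264.6) − (-0.043079)(0.883980)(270.8) + (0.999072)(-407.7) = -402.34 m.
1° of latitude spans πR/180 = 111125 m, so Δφ = -402.34 / 111125 × 3600 = -13.034″.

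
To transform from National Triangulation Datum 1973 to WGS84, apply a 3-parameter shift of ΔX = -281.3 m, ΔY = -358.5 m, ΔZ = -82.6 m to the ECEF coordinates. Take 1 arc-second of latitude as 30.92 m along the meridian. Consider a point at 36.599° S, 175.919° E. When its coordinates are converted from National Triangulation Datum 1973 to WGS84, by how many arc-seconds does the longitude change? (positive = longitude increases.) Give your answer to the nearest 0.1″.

Δλ = 15.2″

sin φ = -0.596211, cos φ = 0.802828, sin λ = 0.071167, cos λ = -0.997464.
East component: ΔE = −sin λ·ΔX + cos λ·ΔY = −(0.071167)(-281.3) + (-0.997464)(-358.5) = 377.61 m.
1° of latitude spans 3600 × 30.92 = 111312 m; at latitude φ, 1° of longitude spans that × cos φ = 89364.4 m, so Δλ = 377.61 / 89364.4 × 3600 = 15.212″.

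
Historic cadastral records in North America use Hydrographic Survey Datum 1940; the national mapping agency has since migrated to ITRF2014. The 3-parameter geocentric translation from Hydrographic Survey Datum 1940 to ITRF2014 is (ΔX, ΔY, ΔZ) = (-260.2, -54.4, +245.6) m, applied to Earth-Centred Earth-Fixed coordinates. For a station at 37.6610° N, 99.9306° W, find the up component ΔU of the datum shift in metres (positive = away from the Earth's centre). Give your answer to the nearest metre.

ΔU = 228 m

The local up (radial) axis is (cos φ cos λ, cos φ sin λ, sin φ), giving ΔU = 35.523 + 42.420 + 150.059 = 228.00 m.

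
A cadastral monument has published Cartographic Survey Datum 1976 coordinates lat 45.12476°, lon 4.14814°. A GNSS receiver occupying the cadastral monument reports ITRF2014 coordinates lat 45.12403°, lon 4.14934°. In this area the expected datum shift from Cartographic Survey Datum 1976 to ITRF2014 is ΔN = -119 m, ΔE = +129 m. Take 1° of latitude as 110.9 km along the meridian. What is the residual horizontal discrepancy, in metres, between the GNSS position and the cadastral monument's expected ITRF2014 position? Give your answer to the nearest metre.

Observed coordinate differences: Δφ = -0.00073°, Δλ = +0.00120°.
Converting to metres (1° lat = 110900 m, cos φ = 0.705565): observed ΔN = -81.0 m, observed ΔE = 93.9 m.
Subtracting the expected shift leaves a residual of -81.0 − (-119) = 38.0 m north and 93.9 − (129) = -35.1 m east.
Residual distance = √(38.0² + (-35.1)²) = 51.8 m.

52 m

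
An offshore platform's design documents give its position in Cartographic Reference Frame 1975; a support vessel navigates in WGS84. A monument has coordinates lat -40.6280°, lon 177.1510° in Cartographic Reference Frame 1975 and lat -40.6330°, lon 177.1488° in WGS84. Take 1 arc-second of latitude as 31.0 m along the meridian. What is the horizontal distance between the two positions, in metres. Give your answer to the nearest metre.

Δφ = -40.6330° − -40.6280° = -0.0050°; Δλ = 177.1488° − 177.1510° = -0.0022°.
1° of latitude = 3600 × 31.00 = 111600 m.
ΔN = Δφ × 111600 = -558.0 m; ΔE = Δλ × 111600 × cos(-40.6280°) = -0.0022 × 111600 × 0.758953 = -186.3 m.
Distance = √(ΔE² + ΔN²) = √((-186.3)² + (-558.0)²) = 588.3 m.

588 m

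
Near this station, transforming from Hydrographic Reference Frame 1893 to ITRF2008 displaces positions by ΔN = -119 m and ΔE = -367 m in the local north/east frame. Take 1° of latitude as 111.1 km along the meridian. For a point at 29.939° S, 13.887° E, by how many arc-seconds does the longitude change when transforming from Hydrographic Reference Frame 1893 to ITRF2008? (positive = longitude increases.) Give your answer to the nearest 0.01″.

Δλ = -13.72″

At latitude -29.939°, cos φ = 0.866557.
1° of longitude at this latitude = 111.1 × cos φ = 96.27 km, so Δλ = -367.0 / 96274.5 = -0.0038120° = -13.723″.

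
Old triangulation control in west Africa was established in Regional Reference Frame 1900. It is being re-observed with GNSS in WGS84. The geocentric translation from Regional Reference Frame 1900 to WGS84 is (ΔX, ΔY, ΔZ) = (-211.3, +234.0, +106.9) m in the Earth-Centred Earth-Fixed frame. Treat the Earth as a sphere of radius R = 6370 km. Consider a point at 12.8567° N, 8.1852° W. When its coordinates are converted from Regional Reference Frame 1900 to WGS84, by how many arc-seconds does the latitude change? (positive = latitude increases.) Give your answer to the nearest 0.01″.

sin φ = 0.222513, cos φ = 0.974930, sin λ = -0.142373, cos λ = 0.989813.
North component: ΔN = −sin φ cos λ·ΔX − sin φ sin λ·ΔY + cos φ·ΔZ = −(0.222513)(0.989813)(-211.3) − (0.222513)(-0.142373)(234.0) + (0.974930)(106.9) = 158.17 m.
1° of latitude spans πR/180 = 111177 m, so Δφ = 158.17 / 111177 × 3600 = 5.122″.

Δφ = 5.12″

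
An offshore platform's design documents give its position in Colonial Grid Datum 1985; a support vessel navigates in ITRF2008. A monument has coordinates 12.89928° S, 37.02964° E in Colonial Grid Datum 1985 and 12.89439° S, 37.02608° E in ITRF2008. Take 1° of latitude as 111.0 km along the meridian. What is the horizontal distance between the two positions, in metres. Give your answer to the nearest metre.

Δφ = -12.89439° − -12.89928° = +0.00489°; Δλ = 37.02608° − 37.02964° = -0.00356°.
ΔN = Δφ × 111000 = 542.8 m; ΔE = Δλ × 111000 × cos(-12.89928°) = -0.00356 × 111000 × 0.974764 = -385.2 m.
Distance = √(ΔE² + ΔN²) = √((-385.2)² + 542.8²) = 665.6 m.

666 m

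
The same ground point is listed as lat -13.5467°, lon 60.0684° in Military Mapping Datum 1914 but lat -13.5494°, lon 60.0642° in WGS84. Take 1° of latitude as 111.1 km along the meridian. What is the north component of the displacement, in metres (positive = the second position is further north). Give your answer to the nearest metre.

Δφ = -13.5494° − -13.5467° = -0.0027°; Δλ = 60.0642° − 60.0684° = -0.0042°.
ΔN = Δφ × 111100 = -300.0 m; ΔE = Δλ × 111100 × cos(-13.5467°) = -0.0042 × 111100 × 0.972179 = -453.6 m.

ΔN = -300 m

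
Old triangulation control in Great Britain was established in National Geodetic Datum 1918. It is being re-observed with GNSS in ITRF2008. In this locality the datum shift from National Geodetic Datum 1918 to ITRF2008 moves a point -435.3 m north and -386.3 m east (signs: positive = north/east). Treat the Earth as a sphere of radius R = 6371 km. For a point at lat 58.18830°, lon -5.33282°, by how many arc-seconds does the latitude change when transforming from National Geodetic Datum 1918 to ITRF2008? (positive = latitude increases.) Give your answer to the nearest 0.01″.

On a sphere of radius R, 1 rad of latitude = R, so Δφ = ΔN / R = -435.3 / 6371000 = -6.8325e-05 rad = -14.093″.

Δφ = -14.09″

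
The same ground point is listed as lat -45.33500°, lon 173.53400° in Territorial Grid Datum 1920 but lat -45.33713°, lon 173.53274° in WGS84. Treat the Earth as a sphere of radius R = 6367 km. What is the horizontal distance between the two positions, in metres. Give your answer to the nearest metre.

Δφ = -45.33713° − -45.33500° = -0.00213°; Δλ = 173.53274° − 173.53400° = -0.00126°.
1° along a meridian = πR/180 = 111125 m.
ΔN = Δφ × 111125 = -236.7 m; ΔE = Δλ × 111125 × cos(-45.33500°) = -0.00126 × 111125 × 0.702960 = -98.4 m.
Distance = √(ΔE² + ΔN²) = √((-98.4)² + (-236.7)²) = 256.3 m.

256 m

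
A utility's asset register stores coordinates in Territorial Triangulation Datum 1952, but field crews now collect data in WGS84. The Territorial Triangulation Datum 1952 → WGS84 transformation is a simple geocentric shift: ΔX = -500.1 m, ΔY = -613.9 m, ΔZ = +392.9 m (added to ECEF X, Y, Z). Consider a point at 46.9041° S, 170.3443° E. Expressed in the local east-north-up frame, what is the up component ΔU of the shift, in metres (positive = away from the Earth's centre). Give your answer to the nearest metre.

ΔU = -20 m

The local up (radial) axis is (cos φ cos λ, cos φ sin λ, sin φ), giving ΔU = 336.839 − 70.350 − 286.900 = -20.41 m.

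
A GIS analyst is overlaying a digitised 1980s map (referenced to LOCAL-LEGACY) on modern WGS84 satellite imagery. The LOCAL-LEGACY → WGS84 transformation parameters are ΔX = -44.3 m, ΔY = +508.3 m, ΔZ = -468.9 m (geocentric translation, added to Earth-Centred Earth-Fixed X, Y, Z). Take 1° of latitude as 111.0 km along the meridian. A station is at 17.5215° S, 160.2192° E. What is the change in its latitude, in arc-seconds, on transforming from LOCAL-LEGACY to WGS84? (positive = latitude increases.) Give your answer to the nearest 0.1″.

sin φ = -0.301064, cos φ = 0.953604, sin λ = 0.338423, cos λ = -0.940994.
North component: ΔN = −sin φ cos λ·ΔX − sin φ sin λ·ΔY + cos φ·ΔZ = −(-0.301064)(-0.940994)(-44.3) − (-0.301064)(0.338423)(508.3) + (0.953604)(-468.9) = -382.81 m.
1° of latitude spans 111000 m, so Δφ = -382.81 / 111000 × 3600 = -12.415″.

Δφ = -12.4″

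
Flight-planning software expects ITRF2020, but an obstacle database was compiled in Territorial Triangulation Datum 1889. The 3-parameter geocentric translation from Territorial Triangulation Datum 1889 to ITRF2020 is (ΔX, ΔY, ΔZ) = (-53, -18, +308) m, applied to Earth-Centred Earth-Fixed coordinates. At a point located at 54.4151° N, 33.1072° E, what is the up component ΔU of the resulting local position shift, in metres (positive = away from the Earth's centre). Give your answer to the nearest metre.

ΔU = 219 m

At φ = 54.4151°, λ = 33.1072°: sin φ = 0.813254, cos φ = 0.581909, sin λ = 0.546207, cos λ = 0.837650.
ΔU = cos φ cos λ·ΔX + cos φ sin λ·ΔY + sin φ·ΔZ = (0.581909)(0.837650)(-53) + (0.581909)(0.546207)(-18) + (0.813254)(308) = 218.93 m.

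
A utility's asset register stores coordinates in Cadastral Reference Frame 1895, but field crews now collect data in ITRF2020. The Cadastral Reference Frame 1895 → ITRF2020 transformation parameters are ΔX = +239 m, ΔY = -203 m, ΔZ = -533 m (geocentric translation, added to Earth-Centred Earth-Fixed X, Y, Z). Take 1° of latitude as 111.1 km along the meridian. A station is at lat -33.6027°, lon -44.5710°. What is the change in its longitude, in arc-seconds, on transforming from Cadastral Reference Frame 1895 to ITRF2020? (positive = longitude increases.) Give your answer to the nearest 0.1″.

sin φ = -0.553431, cos φ = 0.832895, sin λ = -0.701793, cos λ = 0.712381.
East component: ΔE = −sin λ·ΔX + cos λ·ΔY = −(-0.701793)(239) + (0.712381)(-203) = 23.12 m.
1° of latitude spans 111100 m; at latitude φ, 1° of longitude spans that × cos φ = 92534.7 m, so Δλ = 23.12 / 92534.7 × 3600 = 0.899″.

Δλ = 0.9″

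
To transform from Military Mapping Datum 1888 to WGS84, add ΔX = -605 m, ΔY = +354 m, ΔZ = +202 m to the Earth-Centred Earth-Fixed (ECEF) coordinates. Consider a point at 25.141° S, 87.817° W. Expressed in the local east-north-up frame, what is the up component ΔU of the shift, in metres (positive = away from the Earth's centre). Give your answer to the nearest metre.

At φ = -25.141°, λ = -87.817°: sin φ = -0.424847, cos φ = 0.905265, sin λ = -0.999274, cos λ = 0.038091.
ΔU = cos φ cos λ·ΔX + cos φ sin λ·ΔY + sin φ·ΔZ = (0.905265)(0.038091)(-605) + (0.905265)(-0.999274)(354) + (-0.424847)(202) = -426.91 m.

ΔU = -427 m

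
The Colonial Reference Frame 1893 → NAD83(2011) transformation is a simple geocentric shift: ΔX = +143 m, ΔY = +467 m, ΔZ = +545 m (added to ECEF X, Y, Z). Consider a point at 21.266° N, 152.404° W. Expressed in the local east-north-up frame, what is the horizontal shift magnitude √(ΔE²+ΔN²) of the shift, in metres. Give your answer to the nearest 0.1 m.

721.6 m

At φ = 21.266°, λ = -152.404°: sin φ = 0.362698, cos φ = 0.931907, sin λ = -0.463234, cos λ = -0.886236.
ΔE = −sin λ·ΔX + cos λ·ΔY = −(-0.463234)·(143) + (-0.886236)·(467) = -347.63 m.
ΔN = −sin φ cos λ·ΔX − sin φ sin λ·ΔY + cos φ·ΔZ = −(0.362698)(-0.886236)(143) − (0.362698)(-0.463234)(467) + (0.931907)(545) = 632.32 m.
Horizontal magnitude = √(ΔE² + ΔN²) = √((-347.63)² + 632.32²) = 721.58 m.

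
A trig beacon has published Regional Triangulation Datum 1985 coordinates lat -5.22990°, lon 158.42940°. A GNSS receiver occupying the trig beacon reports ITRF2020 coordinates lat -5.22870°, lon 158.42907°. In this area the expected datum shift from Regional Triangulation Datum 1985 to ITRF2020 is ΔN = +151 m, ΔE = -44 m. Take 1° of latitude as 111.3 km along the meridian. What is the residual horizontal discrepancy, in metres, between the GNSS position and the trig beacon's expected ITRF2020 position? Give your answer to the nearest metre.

Observed coordinate differences: Δφ = +0.00120°, Δλ = -0.00033°.
Converting to metres (1° lat = 111300 m, cos φ = 0.995837): observed ΔN = 133.6 m, observed ΔE = -36.6 m.
Subtracting the expected shift leaves a residual of 133.6 − (151) = -17.4 m north and -36.6 − (-44) = 7.4 m east.
Residual distance = √((-17.4)² + 7.4²) = 19.0 m.

19 m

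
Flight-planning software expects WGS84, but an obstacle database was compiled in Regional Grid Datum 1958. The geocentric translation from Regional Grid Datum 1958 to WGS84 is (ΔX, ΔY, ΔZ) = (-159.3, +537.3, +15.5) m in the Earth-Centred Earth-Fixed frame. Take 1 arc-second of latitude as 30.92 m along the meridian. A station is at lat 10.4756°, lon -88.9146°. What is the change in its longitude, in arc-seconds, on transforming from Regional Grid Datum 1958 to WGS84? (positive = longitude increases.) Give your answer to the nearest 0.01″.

sin φ = 0.181817, cos φ = 0.983332, sin λ = -0.999821, cos λ = 0.018943.
East component: ΔE = −sin λ·ΔX + cos λ·ΔY = −(-0.999821)(-159.3) + (0.018943)(537.3) = -149.09 m.
1° of latitude spans 3600 × 30.92 = 111312 m; at latitude φ, 1° of longitude spans that × cos φ = 109456.7 m, so Δλ = -149.09 / 109456.7 × 3600 = -4.904″.

Δλ = -4.90″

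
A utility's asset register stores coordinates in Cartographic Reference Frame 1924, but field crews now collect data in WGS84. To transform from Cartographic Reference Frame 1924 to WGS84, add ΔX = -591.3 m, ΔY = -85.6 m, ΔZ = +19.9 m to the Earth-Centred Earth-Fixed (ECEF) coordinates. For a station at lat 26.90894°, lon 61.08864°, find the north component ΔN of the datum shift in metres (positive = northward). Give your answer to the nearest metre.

The local north axis is (−sin φ cos λ, −sin φ sin λ, cos φ), giving ΔN = 129.376 + 33.912 + 17.745 = 181.03 m.

ΔN = 181 m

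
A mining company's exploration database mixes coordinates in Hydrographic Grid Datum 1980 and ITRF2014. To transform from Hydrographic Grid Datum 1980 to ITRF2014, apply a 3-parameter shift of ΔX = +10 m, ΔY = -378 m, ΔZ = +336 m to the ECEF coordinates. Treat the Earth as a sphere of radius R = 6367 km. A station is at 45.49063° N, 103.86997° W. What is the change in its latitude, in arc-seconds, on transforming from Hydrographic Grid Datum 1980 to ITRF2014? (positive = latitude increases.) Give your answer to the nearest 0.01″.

sin φ = 0.713136, cos φ = 0.701026, sin λ = -0.970842, cos λ = -0.239719.
North component: ΔN = −sin φ cos λ·ΔX − sin φ sin λ·ΔY + cos φ·ΔZ = −(0.713136)(-0.239719)(10) − (0.713136)(-0.970842)(-378) + (0.701026)(336) = -24.45 m.
1° of latitude spans πR/180 = 111125 m, so Δφ = -24.45 / 111125 × 3600 = -0.792″.

Δφ = -0.79″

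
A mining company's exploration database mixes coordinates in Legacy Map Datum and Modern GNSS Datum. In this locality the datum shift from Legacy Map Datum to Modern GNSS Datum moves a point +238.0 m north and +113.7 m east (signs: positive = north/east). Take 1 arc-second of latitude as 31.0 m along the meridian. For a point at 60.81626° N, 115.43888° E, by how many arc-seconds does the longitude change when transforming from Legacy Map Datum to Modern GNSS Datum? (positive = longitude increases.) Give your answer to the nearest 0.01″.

Δλ = 7.52″

At latitude 60.81626°, cos φ = 0.487612.
1″ of longitude at this latitude = 31.00 × cos φ = 15.1160 m, so Δλ = 113.7 / 15.1160 = 7.522″.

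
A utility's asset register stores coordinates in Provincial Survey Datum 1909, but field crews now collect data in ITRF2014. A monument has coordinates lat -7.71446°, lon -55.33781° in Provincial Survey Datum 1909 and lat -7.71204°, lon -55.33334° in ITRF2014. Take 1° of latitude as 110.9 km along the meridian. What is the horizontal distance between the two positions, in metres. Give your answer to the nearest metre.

560 m

Δφ = -7.71204° − -7.71446° = +0.00242°; Δλ = -55.33334° − -55.33781° = +0.00447°.
ΔN = Δφ × 110900 = 268.4 m; ΔE = Δλ × 110900 × cos(-7.71446°) = +0.00447 × 110900 × 0.990949 = 491.2 m.
Distance = √(ΔE² + ΔN²) = √(491.2² + 268.4²) = 559.8 m.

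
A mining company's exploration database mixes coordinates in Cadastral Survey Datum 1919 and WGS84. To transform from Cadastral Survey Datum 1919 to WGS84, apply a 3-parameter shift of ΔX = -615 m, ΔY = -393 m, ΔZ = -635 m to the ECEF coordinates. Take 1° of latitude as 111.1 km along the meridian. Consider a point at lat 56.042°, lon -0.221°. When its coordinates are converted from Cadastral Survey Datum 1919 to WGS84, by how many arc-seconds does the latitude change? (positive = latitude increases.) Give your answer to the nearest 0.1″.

sin φ = 0.829447, cos φ = 0.558585, sin λ = -0.003857, cos λ = 0.999993.
North component: ΔN = −sin φ cos λ·ΔX − sin φ sin λ·ΔY + cos φ·ΔZ = −(0.829447)(0.999993)(-615) − (0.829447)(-0.003857)(-393) + (0.558585)(-635) = 154.15 m.
1° of latitude spans 111100 m, so Δφ = 154.15 / 111100 × 3600 = 4.995″.

Δφ = 5.0″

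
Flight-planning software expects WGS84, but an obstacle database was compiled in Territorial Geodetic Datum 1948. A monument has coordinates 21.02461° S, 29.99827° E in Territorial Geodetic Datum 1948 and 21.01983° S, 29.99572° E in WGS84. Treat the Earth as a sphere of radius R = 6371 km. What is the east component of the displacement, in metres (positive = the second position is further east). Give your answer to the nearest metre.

Δφ = -21.01983° − -21.02461° = +0.00478°; Δλ = 29.99572° − 29.99827° = -0.00255°.
1° along a meridian = πR/180 = 111195 m.
ΔN = Δφ × 111195 = 531.5 m; ΔE = Δλ × 111195 × cos(-21.02461°) = -0.00255 × 111195 × 0.933426 = -264.7 m.

ΔE = -265 m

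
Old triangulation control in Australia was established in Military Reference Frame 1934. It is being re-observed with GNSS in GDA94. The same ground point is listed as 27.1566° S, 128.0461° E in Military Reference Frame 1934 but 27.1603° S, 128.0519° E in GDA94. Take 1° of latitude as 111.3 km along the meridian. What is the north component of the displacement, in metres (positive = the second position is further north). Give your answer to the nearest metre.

Δφ = -27.1603° − -27.1566° = -0.0037°; Δλ = 128.0519° − 128.0461° = +0.0058°.
ΔN = Δφ × 111300 = -411.8 m; ΔE = Δλ × 111300 × cos(-27.1566°) = +0.0058 × 111300 × 0.889762 = 574.4 m.

ΔN = -412 m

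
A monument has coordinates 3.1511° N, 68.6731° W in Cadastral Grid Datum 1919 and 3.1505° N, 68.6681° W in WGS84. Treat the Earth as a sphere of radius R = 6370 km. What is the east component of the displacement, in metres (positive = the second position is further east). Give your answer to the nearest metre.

Δφ = 3.1505° − 3.1511° = -0.0006°; Δλ = -68.6681° − -68.6731° = +0.0050°.
1° along a meridian = πR/180 = 111177 m.
ΔN = Δφ × 111177 = -66.7 m; ΔE = Δλ × 111177 × cos(3.1511°) = +0.0050 × 111177 × 0.998488 = 555.0 m.

ΔE = 555 m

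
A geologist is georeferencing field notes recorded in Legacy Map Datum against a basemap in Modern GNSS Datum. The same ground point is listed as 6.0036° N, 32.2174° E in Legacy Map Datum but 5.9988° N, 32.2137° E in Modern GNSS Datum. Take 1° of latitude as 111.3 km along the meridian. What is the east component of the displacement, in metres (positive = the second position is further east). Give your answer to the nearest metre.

ΔE = -410 m

Δφ = 5.9988° − 6.0036° = -0.0048°; Δλ = 32.2137° − 32.2174° = -0.0037°.
ΔN = Δφ × 111300 = -534.2 m; ΔE = Δλ × 111300 × cos(6.0036°) = -0.0037 × 111300 × 0.994515 = -409.6 m.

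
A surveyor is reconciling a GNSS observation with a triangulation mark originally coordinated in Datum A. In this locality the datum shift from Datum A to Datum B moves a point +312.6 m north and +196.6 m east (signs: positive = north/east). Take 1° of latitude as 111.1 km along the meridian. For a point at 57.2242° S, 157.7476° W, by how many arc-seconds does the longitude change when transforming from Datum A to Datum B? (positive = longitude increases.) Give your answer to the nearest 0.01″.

At latitude -57.2242°, cos φ = 0.541353.
1° of longitude at this latitude = 111.1 × cos φ = 60.14 km, so Δλ = 196.6 / 60144.3 = 0.0032688° = 11.768″.

Δλ = 11.77″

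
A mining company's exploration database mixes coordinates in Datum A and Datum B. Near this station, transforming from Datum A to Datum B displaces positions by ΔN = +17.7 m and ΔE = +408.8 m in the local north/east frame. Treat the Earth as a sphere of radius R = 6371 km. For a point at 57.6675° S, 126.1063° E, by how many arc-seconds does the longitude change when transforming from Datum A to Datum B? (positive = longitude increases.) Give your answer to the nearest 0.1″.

Δλ = 24.7″

At latitude -57.6675°, cos φ = 0.534832.
One radian of longitude at latitude φ spans R cos φ, so Δλ = ΔE / (R cos φ) = 408.8 / (6371000 × 0.534832) = 1.1997e-04 rad = 24.746″.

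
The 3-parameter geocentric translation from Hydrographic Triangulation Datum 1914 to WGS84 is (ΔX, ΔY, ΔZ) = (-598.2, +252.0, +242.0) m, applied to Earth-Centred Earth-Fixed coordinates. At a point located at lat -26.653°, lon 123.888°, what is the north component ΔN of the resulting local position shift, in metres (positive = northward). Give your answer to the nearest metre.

ΔN = 460 m

At φ = -26.653°, λ = 123.888°: sin φ = -0.448586, cos φ = 0.893740, sin λ = 0.830129, cos λ = -0.557571.
ΔN = −sin φ cos λ·ΔX − sin φ sin λ·ΔY + cos φ·ΔZ = −(-0.448586)(-0.557571)(-598.2) − (-0.448586)(0.830129)(252.0) + (0.893740)(242.0) = 459.75 m.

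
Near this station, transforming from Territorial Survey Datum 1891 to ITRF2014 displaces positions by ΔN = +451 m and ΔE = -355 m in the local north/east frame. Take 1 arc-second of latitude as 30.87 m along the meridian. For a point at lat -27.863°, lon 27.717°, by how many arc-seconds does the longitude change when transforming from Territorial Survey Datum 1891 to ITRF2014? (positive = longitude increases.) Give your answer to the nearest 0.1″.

At latitude -27.863°, cos φ = 0.884068.
1″ of longitude at this latitude = 30.87 × cos φ = 27.2912 m, so Δλ = -355.0 / 27.2912 = -13.008″.

Δλ = -13.0″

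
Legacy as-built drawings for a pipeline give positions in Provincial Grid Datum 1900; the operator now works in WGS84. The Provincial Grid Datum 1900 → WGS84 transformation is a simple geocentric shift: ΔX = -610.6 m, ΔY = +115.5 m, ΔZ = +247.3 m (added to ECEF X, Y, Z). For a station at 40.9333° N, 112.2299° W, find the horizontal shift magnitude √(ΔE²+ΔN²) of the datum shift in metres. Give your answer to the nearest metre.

At φ = 40.9333°, λ = -112.2299°: sin φ = 0.655180, cos φ = 0.755473, sin λ = -0.925673, cos λ = -0.378324.
ΔE = −sin λ·ΔX + cos λ·ΔY = −(-0.925673)·(-610.6) + (-0.378324)·(115.5) = -608.91 m.
ΔN = −sin φ cos λ·ΔX − sin φ sin λ·ΔY + cos φ·ΔZ = −(0.655180)(-0.378324)(-610.6) − (0.655180)(-0.925673)(115.5) + (0.755473)(247.3) = 105.53 m.
Horizontal magnitude = √(ΔE² + ΔN²) = √((-608.91)² + 105.53²) = 617.99 m.

618 m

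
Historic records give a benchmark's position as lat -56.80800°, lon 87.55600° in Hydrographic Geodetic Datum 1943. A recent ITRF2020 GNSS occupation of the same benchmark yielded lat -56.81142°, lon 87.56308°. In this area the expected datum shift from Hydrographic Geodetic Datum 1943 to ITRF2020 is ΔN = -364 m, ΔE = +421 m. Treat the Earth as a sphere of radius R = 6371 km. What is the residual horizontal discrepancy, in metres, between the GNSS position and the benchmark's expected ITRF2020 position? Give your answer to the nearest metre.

19 m

Observed coordinate differences: Δφ = -0.00342°, Δλ = +0.00708°.
Converting to metres (1° lat = 111195 m, cos φ = 0.547446): observed ΔN = -380.3 m, observed ΔE = 431.0 m.
Subtracting the expected shift leaves a residual of -380.3 − (-364) = -16.3 m north and 431.0 − (421) = 10.0 m east.
Residual distance = √((-16.3)² + 10.0²) = 19.1 m.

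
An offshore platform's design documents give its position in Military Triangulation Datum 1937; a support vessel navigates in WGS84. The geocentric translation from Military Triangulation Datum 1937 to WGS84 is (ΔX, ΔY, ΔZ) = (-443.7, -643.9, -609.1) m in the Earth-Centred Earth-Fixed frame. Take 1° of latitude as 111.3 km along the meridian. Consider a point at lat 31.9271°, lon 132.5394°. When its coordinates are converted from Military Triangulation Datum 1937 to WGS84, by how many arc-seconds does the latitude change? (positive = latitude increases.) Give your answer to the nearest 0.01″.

Δφ = -13.74″

sin φ = 0.528840, cos φ = 0.848722, sin λ = 0.736813, cos λ = -0.676097.
North component: ΔN = −sin φ cos λ·ΔX − sin φ sin λ·ΔY + cos φ·ΔZ = −(0.528840)(-0.676097)(-443.7) − (0.528840)(0.736813)(-643.9) + (0.848722)(-609.1) = -424.70 m.
1° of latitude spans 111300 m, so Δφ = -424.70 / 111300 × 3600 = -13.737″.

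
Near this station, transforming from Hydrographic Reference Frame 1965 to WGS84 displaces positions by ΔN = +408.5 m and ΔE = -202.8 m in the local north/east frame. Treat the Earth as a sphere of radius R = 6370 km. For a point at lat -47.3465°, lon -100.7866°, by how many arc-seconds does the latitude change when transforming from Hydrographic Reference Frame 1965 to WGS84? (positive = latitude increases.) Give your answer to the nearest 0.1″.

Δφ = 13.2″

On a sphere of radius R, 1 rad of latitude = R, so Δφ = ΔN / R = 408.5 / 6370000 = 6.4129e-05 rad = 13.227″.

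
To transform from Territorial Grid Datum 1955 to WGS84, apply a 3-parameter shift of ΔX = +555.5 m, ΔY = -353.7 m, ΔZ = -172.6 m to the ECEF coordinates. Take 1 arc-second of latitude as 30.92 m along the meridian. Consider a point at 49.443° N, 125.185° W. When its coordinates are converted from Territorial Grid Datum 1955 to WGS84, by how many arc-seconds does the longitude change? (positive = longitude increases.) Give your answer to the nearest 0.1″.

sin φ = 0.759759, cos φ = 0.650204, sin λ = -0.817296, cos λ = -0.576218.
East component: ΔE = −sin λ·ΔX + cos λ·ΔY = −(-0.817296)(555.5) + (-0.576218)(-353.7) = 657.82 m.
1° of latitude spans 3600 × 30.92 = 111312 m; at latitude φ, 1° of longitude spans that × cos φ = 72375.5 m, so Δλ = 657.82 / 72375.5 × 3600 = 32.720″.

Δλ = 32.7″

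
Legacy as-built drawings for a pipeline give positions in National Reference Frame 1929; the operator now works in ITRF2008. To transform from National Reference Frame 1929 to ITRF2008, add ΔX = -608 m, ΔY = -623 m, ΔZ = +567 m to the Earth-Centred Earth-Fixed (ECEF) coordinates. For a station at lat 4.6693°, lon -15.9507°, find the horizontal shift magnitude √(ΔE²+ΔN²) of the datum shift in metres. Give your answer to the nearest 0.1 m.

At φ = 4.6693°, λ = -15.9507°: sin φ = 0.081404, cos φ = 0.996681, sin λ = -0.274810, cos λ = 0.961499.
ΔE = −sin λ·ΔX + cos λ·ΔY = −(-0.274810)·(-608) + (0.961499)·(-623) = -766.10 m.
ΔN = −sin φ cos λ·ΔX − sin φ sin λ·ΔY + cos φ·ΔZ = −(0.081404)(0.961499)(-608) − (0.081404)(-0.274810)(-623) + (0.996681)(567) = 598.77 m.
Horizontal magnitude = √(ΔE² + ΔN²) = √((-766.10)² + 598.77²) = 972.33 m.

972.3 m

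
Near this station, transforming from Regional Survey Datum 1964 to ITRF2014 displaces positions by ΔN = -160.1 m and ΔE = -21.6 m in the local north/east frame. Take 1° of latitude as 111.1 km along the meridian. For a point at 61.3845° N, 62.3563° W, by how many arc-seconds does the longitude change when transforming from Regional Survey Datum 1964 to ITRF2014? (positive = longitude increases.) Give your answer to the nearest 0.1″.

At latitude 61.3845°, cos φ = 0.478929.
1° of longitude at this latitude = 111.1 × cos φ = 53.21 km, so Δλ = -21.6 / 53209.1 = -0.0004059° = -1.461″.

Δλ = -1.5″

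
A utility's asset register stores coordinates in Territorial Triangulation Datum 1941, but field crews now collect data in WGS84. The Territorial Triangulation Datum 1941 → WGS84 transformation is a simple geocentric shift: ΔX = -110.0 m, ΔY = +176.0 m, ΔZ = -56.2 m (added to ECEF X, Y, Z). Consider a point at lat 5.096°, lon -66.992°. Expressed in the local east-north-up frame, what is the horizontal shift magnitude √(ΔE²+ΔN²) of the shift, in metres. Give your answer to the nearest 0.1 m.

49.8 m

The local east axis at (φ, λ) is (−sin λ, cos λ, 0), so ΔE = −sin(-66.992°)·(-110.0) + cos(-66.992°)·176.0 = -32.46 m.
The local north axis is (−sin φ cos λ, −sin φ sin λ, cos φ), giving ΔN = 3.819 + 14.390 − 55.978 = -37.77 m.
Horizontal magnitude = √(ΔE² + ΔN²) = √((-32.46)² + (-37.77)²) = 49.80 m.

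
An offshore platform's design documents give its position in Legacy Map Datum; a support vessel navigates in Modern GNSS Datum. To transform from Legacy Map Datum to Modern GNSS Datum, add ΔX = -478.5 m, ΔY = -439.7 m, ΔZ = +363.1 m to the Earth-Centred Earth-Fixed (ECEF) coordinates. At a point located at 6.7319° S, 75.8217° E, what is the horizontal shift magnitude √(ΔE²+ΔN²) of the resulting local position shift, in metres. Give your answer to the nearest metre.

At φ = -6.7319°, λ = 75.8217°: sin φ = -0.117224, cos φ = 0.993106, sin λ = 0.969538, cos λ = 0.244940.
ΔE = −sin λ·ΔX + cos λ·ΔY = −(0.969538)·(-478.5) + (0.244940)·(-439.7) = 356.22 m.
ΔN = −sin φ cos λ·ΔX − sin φ sin λ·ΔY + cos φ·ΔZ = −(-0.117224)(0.244940)(-478.5) − (-0.117224)(0.969538)(-439.7) + (0.993106)(363.1) = 296.88 m.
Horizontal magnitude = √(ΔE² + ΔN²) = √(356.22² + 296.88²) = 463.72 m.

464 m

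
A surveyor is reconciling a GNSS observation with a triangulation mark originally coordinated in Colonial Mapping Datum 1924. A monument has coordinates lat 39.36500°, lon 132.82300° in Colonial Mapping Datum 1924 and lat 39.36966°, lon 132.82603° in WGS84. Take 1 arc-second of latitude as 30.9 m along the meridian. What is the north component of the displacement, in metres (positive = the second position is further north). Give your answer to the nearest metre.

Δφ = 39.36966° − 39.36500° = +0.00466°; Δλ = 132.82603° − 132.82300° = +0.00303°.
1° of latitude = 3600 × 30.90 = 111240 m.
ΔN = Δφ × 111240 = 518.4 m; ΔE = Δλ × 111240 × cos(39.36500°) = +0.00303 × 111240 × 0.773121 = 260.6 m.

ΔN = 518 m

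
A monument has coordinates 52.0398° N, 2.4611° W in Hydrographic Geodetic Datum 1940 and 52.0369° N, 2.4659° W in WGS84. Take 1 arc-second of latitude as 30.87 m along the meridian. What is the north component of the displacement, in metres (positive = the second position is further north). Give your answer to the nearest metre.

Δφ = 52.0369° − 52.0398° = -0.0029°; Δλ = -2.4659° − -2.4611° = -0.0048°.
1° of latitude = 3600 × 30.87 = 111132 m.
ΔN = Δφ × 111132 = -322.3 m; ΔE = Δλ × 111132 × cos(52.0398°) = -0.0048 × 111132 × 0.615114 = -328.1 m.

ΔN = -322 m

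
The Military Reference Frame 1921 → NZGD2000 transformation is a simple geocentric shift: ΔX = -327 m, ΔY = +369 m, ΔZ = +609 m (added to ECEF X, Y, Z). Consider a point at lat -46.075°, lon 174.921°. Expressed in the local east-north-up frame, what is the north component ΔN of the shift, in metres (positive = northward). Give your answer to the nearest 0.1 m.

At φ = -46.075°, λ = 174.921°: sin φ = -0.720248, cos φ = 0.693716, sin λ = 0.088529, cos λ = -0.996074.
ΔN = −sin φ cos λ·ΔX − sin φ sin λ·ΔY + cos φ·ΔZ = −(-0.720248)(-0.996074)(-327) − (-0.720248)(0.088529)(369) + (0.693716)(609) = 680.60 m.

ΔN = 680.6 m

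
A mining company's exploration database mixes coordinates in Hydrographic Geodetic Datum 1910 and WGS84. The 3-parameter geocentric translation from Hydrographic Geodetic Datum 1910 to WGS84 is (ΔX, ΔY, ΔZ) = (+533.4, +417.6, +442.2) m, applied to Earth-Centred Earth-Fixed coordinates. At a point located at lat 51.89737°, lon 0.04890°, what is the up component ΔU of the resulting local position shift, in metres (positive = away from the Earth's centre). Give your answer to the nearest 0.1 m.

At φ = 51.89737°, λ = 0.04890°: sin φ = 0.786907, cos φ = 0.617072, sin λ = 0.000853, cos λ = 1.000000.
ΔU = cos φ cos λ·ΔX + cos φ sin λ·ΔY + sin φ·ΔZ = (0.617072)(1.000000)(533.4) + (0.617072)(0.000853)(417.6) + (0.786907)(442.2) = 677.34 m.

ΔU = 677.3 m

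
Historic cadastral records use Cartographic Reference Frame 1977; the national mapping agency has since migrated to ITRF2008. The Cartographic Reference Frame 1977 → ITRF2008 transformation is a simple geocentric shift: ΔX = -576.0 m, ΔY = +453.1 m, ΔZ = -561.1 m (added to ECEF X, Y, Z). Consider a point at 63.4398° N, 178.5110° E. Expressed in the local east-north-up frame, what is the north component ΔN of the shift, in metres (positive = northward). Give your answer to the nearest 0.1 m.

At φ = 63.4398°, λ = 178.5110°: sin φ = 0.894465, cos φ = 0.447138, sin λ = 0.025985, cos λ = -0.999662.
ΔN = −sin φ cos λ·ΔX − sin φ sin λ·ΔY + cos φ·ΔZ = −(0.894465)(-0.999662)(-576.0) − (0.894465)(0.025985)(453.1) + (0.447138)(-561.1) = -776.46 m.

ΔN = -776.5 m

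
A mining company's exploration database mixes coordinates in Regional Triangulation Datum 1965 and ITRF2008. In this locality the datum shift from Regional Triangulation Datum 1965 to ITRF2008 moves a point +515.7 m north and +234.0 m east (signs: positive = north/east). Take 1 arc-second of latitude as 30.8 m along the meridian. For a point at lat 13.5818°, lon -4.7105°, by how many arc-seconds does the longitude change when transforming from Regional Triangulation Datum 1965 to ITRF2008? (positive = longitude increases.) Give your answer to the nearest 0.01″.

At latitude 13.5818°, cos φ = 0.972036.
1″ of longitude at this latitude = 30.80 × cos φ = 29.9387 m, so Δλ = 234.0 / 29.9387 = 7.816″.

Δλ = 7.82″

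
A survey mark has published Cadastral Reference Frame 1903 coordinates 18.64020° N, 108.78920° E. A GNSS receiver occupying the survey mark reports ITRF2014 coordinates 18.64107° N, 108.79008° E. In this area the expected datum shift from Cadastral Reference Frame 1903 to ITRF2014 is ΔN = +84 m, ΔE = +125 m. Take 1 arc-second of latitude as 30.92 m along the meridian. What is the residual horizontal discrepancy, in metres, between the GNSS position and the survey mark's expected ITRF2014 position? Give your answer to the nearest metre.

35 m

Observed coordinate differences: Δφ = +0.00087°, Δλ = +0.00088°.
Converting to metres (1° lat = 111312 m, cos φ = 0.947544): observed ΔN = 96.8 m, observed ΔE = 92.8 m.
Subtracting the expected shift leaves a residual of 96.8 − (84) = 12.8 m north and 92.8 − (125) = -32.2 m east.
Residual distance = √(12.8² + (-32.2)²) = 34.7 m.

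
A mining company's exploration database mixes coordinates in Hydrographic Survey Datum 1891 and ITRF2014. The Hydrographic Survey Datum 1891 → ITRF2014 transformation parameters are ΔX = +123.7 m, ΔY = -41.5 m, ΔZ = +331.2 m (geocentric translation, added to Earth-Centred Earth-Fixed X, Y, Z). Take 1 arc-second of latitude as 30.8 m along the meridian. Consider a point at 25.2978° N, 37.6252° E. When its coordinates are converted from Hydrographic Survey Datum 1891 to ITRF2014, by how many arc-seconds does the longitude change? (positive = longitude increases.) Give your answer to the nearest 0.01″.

sin φ = 0.427323, cos φ = 0.904099, sin λ = 0.610494, cos λ = 0.792021.
East component: ΔE = −sin λ·ΔX + cos λ·ΔY = −(0.610494)(123.7) + (0.792021)(-41.5) = -108.39 m.
1° of latitude spans 3600 × 30.80 = 110880 m; at latitude φ, 1° of longitude spans that × cos φ = 100246.5 m, so Δλ = -108.39 / 100246.5 × 3600 = -3.892″.

Δλ = -3.89″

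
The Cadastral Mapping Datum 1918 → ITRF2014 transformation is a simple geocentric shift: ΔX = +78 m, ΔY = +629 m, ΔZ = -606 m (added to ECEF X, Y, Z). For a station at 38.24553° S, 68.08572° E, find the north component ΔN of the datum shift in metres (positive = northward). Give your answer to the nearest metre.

ΔN = -97 m

The local north axis is (−sin φ cos λ, −sin φ sin λ, cos φ), giving ΔN = 18.021 + 361.237 − 475.931 = -96.67 m.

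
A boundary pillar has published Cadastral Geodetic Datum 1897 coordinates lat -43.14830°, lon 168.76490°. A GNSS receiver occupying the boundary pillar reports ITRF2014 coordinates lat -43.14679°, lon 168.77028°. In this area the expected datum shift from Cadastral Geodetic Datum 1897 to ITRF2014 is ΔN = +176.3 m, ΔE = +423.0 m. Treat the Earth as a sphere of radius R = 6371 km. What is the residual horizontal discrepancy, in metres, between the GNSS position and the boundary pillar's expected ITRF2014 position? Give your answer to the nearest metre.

Observed coordinate differences: Δφ = +0.00151°, Δλ = +0.00538°.
Converting to metres (1° lat = 111195 m, cos φ = 0.729586): observed ΔN = 167.9 m, observed ΔE = 436.5 m.
Subtracting the expected shift leaves a residual of 167.9 − (176.3) = -8.4 m north and 436.5 − (423.0) = 13.5 m east.
Residual distance = √((-8.4)² + 13.5²) = 15.9 m.

16 m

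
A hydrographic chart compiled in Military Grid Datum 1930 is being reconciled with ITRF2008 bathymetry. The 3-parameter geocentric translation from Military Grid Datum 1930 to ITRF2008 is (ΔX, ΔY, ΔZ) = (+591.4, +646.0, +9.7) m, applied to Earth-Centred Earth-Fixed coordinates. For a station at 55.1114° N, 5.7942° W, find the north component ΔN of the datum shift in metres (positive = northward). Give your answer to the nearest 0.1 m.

ΔN = -423.6 m

The local north axis is (−sin φ cos λ, −sin φ sin λ, cos φ), giving ΔN = -482.627 + 53.496 + 5.548 = -423.58 m.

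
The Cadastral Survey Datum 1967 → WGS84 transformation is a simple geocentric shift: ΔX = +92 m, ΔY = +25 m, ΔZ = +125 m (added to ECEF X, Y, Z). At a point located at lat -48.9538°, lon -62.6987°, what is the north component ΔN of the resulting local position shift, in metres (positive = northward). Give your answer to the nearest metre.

ΔN = 97 m

At φ = -48.9538°, λ = -62.6987°: sin φ = -0.754180, cos φ = 0.656667, sin λ = -0.888607, cos λ = 0.458670.
ΔN = −sin φ cos λ·ΔX − sin φ sin λ·ΔY + cos φ·ΔZ = −(-0.754180)(0.458670)(92) − (-0.754180)(-0.888607)(25) + (0.656667)(125) = 97.15 m.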